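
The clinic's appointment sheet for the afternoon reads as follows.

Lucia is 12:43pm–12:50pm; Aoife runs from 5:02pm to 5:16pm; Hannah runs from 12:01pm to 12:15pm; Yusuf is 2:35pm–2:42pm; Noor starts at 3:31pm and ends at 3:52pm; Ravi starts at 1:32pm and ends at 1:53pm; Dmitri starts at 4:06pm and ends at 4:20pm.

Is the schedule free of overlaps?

Check each pair: they overlap iff neither finishes before the other starts.
Sorted by start: Hannah, Lucia, Ravi, Yusuf, Noor, Dmitri, Aoife.
Lucia starts after Hannah ends, so nothing later overlaps Hannah either.
Ravi starts after Lucia ends, so nothing later overlaps Lucia either.
Yusuf starts after Ravi ends, so nothing later overlaps Ravi either.
Noor starts after Yusuf ends, so nothing later overlaps Yusuf either.
Dmitri starts after Noor ends, so nothing later overlaps Noor either.
Aoife starts after Dmitri ends.
Every pair is clear; the schedule has no overlaps.

Yes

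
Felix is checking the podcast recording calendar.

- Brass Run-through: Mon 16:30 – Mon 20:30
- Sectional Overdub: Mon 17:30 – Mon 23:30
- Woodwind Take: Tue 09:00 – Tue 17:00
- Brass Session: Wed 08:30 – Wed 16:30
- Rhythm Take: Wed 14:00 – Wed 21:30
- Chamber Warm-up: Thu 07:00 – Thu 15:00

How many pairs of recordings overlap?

Sorted by start: Brass Run-through, Sectional Overdub, Woodwind Take, Brass Session, Rhythm Take, Chamber Warm-up.
Sectional Overdub starts before Brass Run-through ends → Brass Run-through and Sectional Overdub overlap.
Woodwind Take starts after Brass Run-through ends, so Brass Run-through has no further overlaps.
Woodwind Take starts after Sectional Overdub ends, so Sectional Overdub has no further overlaps.
Brass Session starts after Woodwind Take ends, so Woodwind Take has no further overlaps.
Rhythm Take starts before Brass Session ends → Brass Session and Rhythm Take overlap.
Chamber Warm-up starts after Brass Session ends.
Chamber Warm-up starts after Rhythm Take ends.
Overlapping pairs: Brass Run-through & Sectional Overdub, Brass Session & Rhythm Take — 2 in total.

2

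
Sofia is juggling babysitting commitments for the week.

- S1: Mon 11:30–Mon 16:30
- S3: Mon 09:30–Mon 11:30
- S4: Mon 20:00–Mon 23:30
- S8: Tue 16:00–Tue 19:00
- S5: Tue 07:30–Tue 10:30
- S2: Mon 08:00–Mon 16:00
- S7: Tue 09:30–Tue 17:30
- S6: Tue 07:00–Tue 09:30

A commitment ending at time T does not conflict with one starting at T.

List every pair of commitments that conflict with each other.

Check each pair: they overlap iff neither finishes before the other starts.
Sorted by start: S2, S3, S1, S4, S6, S5, S7, S8.
S3 starts before S2 ends → S2 and S3 overlap.
S1 starts before S2 ends → S2 and S1 overlap.
S4 starts after S2 ends, so S2 has no further overlaps.
S1 starts exactly when S3 ends (back-to-back, no overlap), so S3 has no further overlaps.
S4 starts after S1 ends, so S1 has no further overlaps.
S6 starts after S4 ends, so S4 has no further overlaps.
S5 starts before S6 ends → S6 and S5 overlap.
S7 starts exactly when S6 ends (back-to-back, no overlap), so S6 has no further overlaps.
S7 starts before S5 ends → S5 and S7 overlap.
S8 starts after S5 ends.
S8 starts before S7 ends → S7 and S8 overlap.

S1 & S2, S2 & S3, S5 & S6, S5 & S7, S7 & S8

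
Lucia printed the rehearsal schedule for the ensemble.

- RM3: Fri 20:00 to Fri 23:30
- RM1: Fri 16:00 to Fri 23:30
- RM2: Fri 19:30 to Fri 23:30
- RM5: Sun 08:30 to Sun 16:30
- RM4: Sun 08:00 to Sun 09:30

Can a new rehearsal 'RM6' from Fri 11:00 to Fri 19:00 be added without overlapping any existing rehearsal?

No — it overlaps RM1

RM1: starts Fri 16:00 before RM6 ends Fri 19:00, and ends Fri 23:30 after RM6 starts Fri 11:00 → overlap.
RM2: starts Fri 19:30 at or after RM6 ends Fri 19:00 → clear.
RM3: starts Fri 20:00 at or after RM6 ends Fri 19:00 → clear.
RM4: starts Sun 08:00 at or after RM6 ends Fri 19:00 → clear.
RM5: starts Sun 08:30 at or after RM6 ends Fri 19:00 → clear.
RM6 overlaps RM1.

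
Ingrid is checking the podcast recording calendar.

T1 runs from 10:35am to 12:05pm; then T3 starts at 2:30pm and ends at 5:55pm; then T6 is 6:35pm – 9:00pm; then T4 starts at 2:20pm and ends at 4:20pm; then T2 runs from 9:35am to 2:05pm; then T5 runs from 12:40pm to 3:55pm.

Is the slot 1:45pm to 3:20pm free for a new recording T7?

No — it overlaps T2, T3, T4, T5

T2: starts 9:35am before T7 ends 3:20pm, and ends 2:05pm after T7 starts 1:45pm → overlap.
T1: ends 12:05pm at or before T7 starts 1:45pm → clear.
T5: starts 12:40pm before T7 ends 3:20pm, and ends 3:55pm after T7 starts 1:45pm → overlap.
T4: starts 2:20pm before T7 ends 3:20pm, and ends 4:20pm after T7 starts 1:45pm → overlap.
T3: starts 2:30pm before T7 ends 3:20pm, and ends 5:55pm after T7 starts 1:45pm → overlap.
T6: starts 6:35pm at or after T7 ends 3:20pm → clear.
T7 overlaps T2, T3, T4, T5.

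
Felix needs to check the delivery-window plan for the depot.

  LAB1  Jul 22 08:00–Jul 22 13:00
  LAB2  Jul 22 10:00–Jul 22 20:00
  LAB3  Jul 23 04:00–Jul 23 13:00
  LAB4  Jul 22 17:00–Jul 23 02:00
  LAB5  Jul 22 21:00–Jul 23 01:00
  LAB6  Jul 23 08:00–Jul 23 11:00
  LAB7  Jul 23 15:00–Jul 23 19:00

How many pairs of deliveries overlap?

4

Sorted by start: LAB1, LAB2, LAB4, LAB5, LAB3, LAB6, LAB7.
LAB2 starts before LAB1 ends → LAB1 and LAB2 overlap.
LAB4 starts after LAB1 ends, so nothing later overlaps LAB1 either.
LAB4 starts before LAB2 ends → LAB2 and LAB4 overlap.
LAB5 starts after LAB2 ends, so nothing later overlaps LAB2 either.
LAB5 starts before LAB4 ends → LAB4 and LAB5 overlap.
LAB3 starts after LAB4 ends, so nothing later overlaps LAB4 either.
LAB3 starts after LAB5 ends, so nothing later overlaps LAB5 either.
LAB6 starts before LAB3 ends → LAB3 and LAB6 overlap.
LAB7 starts after LAB3 ends.
LAB7 starts after LAB6 ends.
Overlapping pairs: LAB1 & LAB2, LAB2 & LAB4, LAB3 & LAB6, LAB4 & LAB5 — 4 in total.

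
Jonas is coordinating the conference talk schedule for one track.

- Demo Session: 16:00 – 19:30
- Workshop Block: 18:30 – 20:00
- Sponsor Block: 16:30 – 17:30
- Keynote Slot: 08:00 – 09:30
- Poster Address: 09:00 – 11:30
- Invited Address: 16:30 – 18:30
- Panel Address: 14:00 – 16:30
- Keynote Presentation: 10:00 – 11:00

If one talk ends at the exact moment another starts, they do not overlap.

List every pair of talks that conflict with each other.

Check each pair: they overlap iff neither finishes before the other starts.
Sorted by start: Keynote Slot, Poster Address, Keynote Presentation, Panel Address, Demo Session, Sponsor Block, Invited Address, Workshop Block.
Poster Address starts before Keynote Slot ends → Keynote Slot and Poster Address overlap.
Keynote Presentation starts after Keynote Slot ends, so Keynote Slot has no further overlaps.
Keynote Presentation starts before Poster Address ends → Poster Address and Keynote Presentation overlap.
Panel Address starts after Poster Address ends, so Poster Address has no further overlaps.
Panel Address starts after Keynote Presentation ends, so Keynote Presentation has no further overlaps.
Demo Session starts before Panel Address ends → Panel Address and Demo Session overlap.
Sponsor Block starts exactly when Panel Address ends (back-to-back, no overlap), so Panel Address has no further overlaps.
Sponsor Block starts before Demo Session ends → Demo Session and Sponsor Block overlap.
Invited Address starts before Demo Session ends → Demo Session and Invited Address overlap.
Workshop Block starts before Demo Session ends → Demo Session and Workshop Block overlap.
Invited Address starts before Sponsor Block ends → Sponsor Block and Invited Address overlap.
Workshop Block starts after Sponsor Block ends.
Workshop Block starts exactly when Invited Address ends (back-to-back, no overlap).

Demo Session & Invited Address, Demo Session & Panel Address, Demo Session & Sponsor Block, Demo Session & Workshop Block, Invited Address & Sponsor Block, Keynote Presentation & Poster Address, Keynote Slot & Poster Address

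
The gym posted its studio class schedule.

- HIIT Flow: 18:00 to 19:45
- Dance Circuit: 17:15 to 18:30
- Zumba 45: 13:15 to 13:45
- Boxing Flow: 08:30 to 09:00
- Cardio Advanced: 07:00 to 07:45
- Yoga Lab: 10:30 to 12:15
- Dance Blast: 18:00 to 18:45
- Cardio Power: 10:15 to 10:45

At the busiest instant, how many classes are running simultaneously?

Sort all start/end points and keep a running count:
07:00 start Cardio Advanced → 1
07:45 end Cardio Advanced → 0
08:30 start Boxing Flow → 1
09:00 end Boxing Flow → 0
10:15 start Cardio Power → 1
10:30 start Yoga Lab → 2
10:45 end Cardio Power → 1
12:15 end Yoga Lab → 0
13:15 start Zumba 45 → 1
13:45 end Zumba 45 → 0
17:15 start Dance Circuit → 1
18:00 start Dance Blast → 2
18:00 start HIIT Flow → 3
18:30 end Dance Circuit → 2
18:45 end Dance Blast → 1
19:45 end HIIT Flow → 0
Peak is 3, at 18:00 (Dance Blast, Dance Circuit, HIIT Flow).

3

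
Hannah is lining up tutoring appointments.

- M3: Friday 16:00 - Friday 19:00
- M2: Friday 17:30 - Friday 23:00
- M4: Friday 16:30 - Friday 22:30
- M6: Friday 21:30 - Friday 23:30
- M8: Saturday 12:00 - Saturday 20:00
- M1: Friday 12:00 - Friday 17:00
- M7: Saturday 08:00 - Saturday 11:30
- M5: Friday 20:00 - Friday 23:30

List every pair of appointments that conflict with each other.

M1 & M3, M1 & M4, M2 & M3, M2 & M4, M2 & M5, M2 & M6, M3 & M4, M4 & M5, M4 & M6, M5 & M6

Check each pair: they overlap iff neither finishes before the other starts.
Sorted by start: M1, M3, M4, M2, M5, M6, M7, M8.
M3 starts before M1 ends → M1 and M3 overlap.
M4 starts before M1 ends → M1 and M4 overlap.
M2 starts after M1 ends, so M1 has no further overlaps.
M4 starts before M3 ends → M3 and M4 overlap.
M2 starts before M3 ends → M3 and M2 overlap.
M5 starts after M3 ends, so M3 has no further overlaps.
M2 starts before M4 ends → M4 and M2 overlap.
M5 starts before M4 ends → M4 and M5 overlap.
M6 starts before M4 ends → M4 and M6 overlap.
M7 starts after M4 ends, so M4 has no further overlaps.
M5 starts before M2 ends → M2 and M5 overlap.
M6 starts before M2 ends → M2 and M6 overlap.
M7 starts after M2 ends, so M2 has no further overlaps.
M6 starts before M5 ends → M5 and M6 overlap.
M7 starts after M5 ends, so M5 has no further overlaps.
M7 starts after M6 ends, so M6 has no further overlaps.
M8 starts after M7 ends.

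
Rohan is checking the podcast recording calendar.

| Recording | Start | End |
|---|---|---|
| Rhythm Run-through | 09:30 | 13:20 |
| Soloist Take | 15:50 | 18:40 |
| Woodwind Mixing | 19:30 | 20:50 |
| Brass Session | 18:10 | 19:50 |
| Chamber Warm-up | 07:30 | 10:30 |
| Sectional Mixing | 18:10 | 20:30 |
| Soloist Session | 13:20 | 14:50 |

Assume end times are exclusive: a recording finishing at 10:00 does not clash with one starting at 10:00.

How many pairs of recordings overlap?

6

Two intervals overlap when each starts before the other ends.
Sorted by start: Chamber Warm-up, Rhythm Run-through, Soloist Session, Soloist Take, Sectional Mixing, Brass Session, Woodwind Mixing.
Rhythm Run-through starts before Chamber Warm-up ends → Chamber Warm-up and Rhythm Run-through overlap.
Soloist Session starts after Chamber Warm-up ends, so nothing later overlaps Chamber Warm-up either.
Soloist Session starts exactly when Rhythm Run-through ends (back-to-back, no overlap), so nothing later overlaps Rhythm Run-through either.
Soloist Take starts after Soloist Session ends, so nothing later overlaps Soloist Session either.
Sectional Mixing starts before Soloist Take ends → Soloist Take and Sectional Mixing overlap.
Brass Session starts before Soloist Take ends → Soloist Take and Brass Session overlap.
Woodwind Mixing starts after Soloist Take ends.
Brass Session starts before Sectional Mixing ends → Sectional Mixing and Brass Session overlap.
Woodwind Mixing starts before Sectional Mixing ends → Sectional Mixing and Woodwind Mixing overlap.
Woodwind Mixing starts before Brass Session ends → Brass Session and Woodwind Mixing overlap.
Overlapping pairs: Brass Session & Sectional Mixing, Brass Session & Soloist Take, Brass Session & Woodwind Mixing, Chamber Warm-up & Rhythm Run-through, Sectional Mixing & Soloist Take, Sectional Mixing & Woodwind Mixing — 6 in total.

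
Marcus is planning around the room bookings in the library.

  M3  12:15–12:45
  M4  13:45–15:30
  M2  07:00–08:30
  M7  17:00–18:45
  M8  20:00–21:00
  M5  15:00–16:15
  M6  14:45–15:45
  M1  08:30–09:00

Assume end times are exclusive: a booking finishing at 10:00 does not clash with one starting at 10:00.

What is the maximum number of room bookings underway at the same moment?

3

Sort all start/end points and keep a running count:
07:00 start M2 → 1
08:30 end M2 → 0
08:30 start M1 → 1
09:00 end M1 → 0
12:15 start M3 → 1
12:45 end M3 → 0
13:45 start M4 → 1
14:45 start M6 → 2
15:00 start M5 → 3
15:30 end M4 → 2
15:45 end M6 → 1
16:15 end M5 → 0
17:00 start M7 → 1
18:45 end M7 → 0
20:00 start M8 → 1
21:00 end M8 → 0
Peak is 3, at 15:00 (M4, M5, M6).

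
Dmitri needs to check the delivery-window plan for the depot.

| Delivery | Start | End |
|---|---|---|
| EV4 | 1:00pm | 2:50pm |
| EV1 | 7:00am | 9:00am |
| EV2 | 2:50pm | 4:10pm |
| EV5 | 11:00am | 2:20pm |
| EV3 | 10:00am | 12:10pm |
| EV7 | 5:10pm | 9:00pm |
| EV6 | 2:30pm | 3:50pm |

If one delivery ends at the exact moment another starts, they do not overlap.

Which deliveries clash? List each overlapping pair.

Sorted by start: EV1, EV3, EV5, EV4, EV6, EV2, EV7.
EV3 starts after EV1 ends — done with EV1.
EV5 starts before EV3 ends → EV3 and EV5 overlap.
EV4 starts after EV3 ends — done with EV3.
EV4 starts before EV5 ends → EV5 and EV4 overlap.
EV6 starts after EV5 ends — done with EV5.
EV6 starts before EV4 ends → EV4 and EV6 overlap.
EV2 starts exactly when EV4 ends (back-to-back, no overlap) — done with EV4.
EV2 starts before EV6 ends → EV6 and EV2 overlap.
EV7 starts after EV6 ends.
EV7 starts after EV2 ends.

EV2 & EV6, EV3 & EV5, EV4 & EV5, EV4 & EV6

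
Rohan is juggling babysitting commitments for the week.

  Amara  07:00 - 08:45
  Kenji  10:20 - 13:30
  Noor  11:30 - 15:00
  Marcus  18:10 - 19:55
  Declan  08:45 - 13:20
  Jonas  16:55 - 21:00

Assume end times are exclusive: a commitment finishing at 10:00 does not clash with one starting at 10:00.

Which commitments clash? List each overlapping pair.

Declan & Kenji, Declan & Noor, Jonas & Marcus, Kenji & Noor

Two intervals overlap when each starts before the other ends.
Sorted by start: Amara, Declan, Kenji, Noor, Jonas, Marcus.
Declan starts exactly when Amara ends (back-to-back, no overlap); Amara is clear from here.
Kenji starts before Declan ends → Declan and Kenji overlap.
Noor starts before Declan ends → Declan and Noor overlap.
Jonas starts after Declan ends; Declan is clear from here.
Noor starts before Kenji ends → Kenji and Noor overlap.
Jonas starts after Kenji ends; Kenji is clear from here.
Jonas starts after Noor ends; Noor is clear from here.
Marcus starts before Jonas ends → Jonas and Marcus overlap.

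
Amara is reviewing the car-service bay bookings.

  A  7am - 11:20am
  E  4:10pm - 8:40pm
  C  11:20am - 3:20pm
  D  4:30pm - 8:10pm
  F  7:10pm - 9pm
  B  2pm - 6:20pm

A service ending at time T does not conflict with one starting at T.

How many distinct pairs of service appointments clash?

6

Sorted by start: A, C, B, E, D, F.
C starts exactly when A ends (back-to-back, no overlap) — done with A.
B starts before C ends → C and B overlap.
E starts after C ends — done with C.
E starts before B ends → B and E overlap.
D starts before B ends → B and D overlap.
F starts after B ends.
D starts before E ends → E and D overlap.
F starts before E ends → E and F overlap.
F starts before D ends → D and F overlap.
Overlapping pairs: B & C, B & D, B & E, D & E, D & F, E & F — 6 in total.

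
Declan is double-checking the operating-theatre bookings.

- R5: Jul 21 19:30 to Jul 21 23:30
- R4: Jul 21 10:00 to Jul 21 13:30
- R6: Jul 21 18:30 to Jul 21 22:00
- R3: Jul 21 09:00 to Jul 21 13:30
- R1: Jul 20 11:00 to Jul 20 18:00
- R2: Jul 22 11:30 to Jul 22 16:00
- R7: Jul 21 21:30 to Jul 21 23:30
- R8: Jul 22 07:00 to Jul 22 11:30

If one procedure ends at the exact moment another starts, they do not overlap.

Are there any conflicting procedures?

Yes

Sorted by start: R1, R3, R4, R6, R5, R7, R8, R2.
R3 starts after R1 ends; R1 is clear from here.
R4 starts before R3 ends → R3 and R4 overlap.
That's a conflict, so the schedule is not conflict-free.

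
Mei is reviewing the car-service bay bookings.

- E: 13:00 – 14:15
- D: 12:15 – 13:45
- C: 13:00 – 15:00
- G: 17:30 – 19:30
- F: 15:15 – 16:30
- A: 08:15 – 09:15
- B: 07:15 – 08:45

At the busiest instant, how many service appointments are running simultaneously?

Walk through starts and ends in time order (an end at T is processed before a start at T):
07:15 start B → 1
08:15 start A → 2
08:45 end B → 1
09:15 end A → 0
12:15 start D → 1
13:00 start C → 2
13:00 start E → 3
13:45 end D → 2
14:15 end E → 1
15:00 end C → 0
15:15 start F → 1
16:30 end F → 0
17:30 start G → 1
19:30 end G → 0
Peak is 3, at 13:00 (C, D, E).

3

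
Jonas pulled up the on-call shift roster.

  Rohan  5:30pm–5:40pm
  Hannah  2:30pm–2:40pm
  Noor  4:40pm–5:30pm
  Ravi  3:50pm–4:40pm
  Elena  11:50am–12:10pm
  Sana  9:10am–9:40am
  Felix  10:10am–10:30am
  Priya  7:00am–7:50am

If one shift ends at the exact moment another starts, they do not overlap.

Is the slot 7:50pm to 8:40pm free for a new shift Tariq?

Priya: ends 7:50am at or before Tariq starts 7:50pm → clear.
Sana: ends 9:40am at or before Tariq starts 7:50pm → clear.
Felix: ends 10:30am at or before Tariq starts 7:50pm → clear.
Elena: ends 12:10pm at or before Tariq starts 7:50pm → clear.
Hannah: ends 2:40pm at or before Tariq starts 7:50pm → clear.
Ravi: ends 4:40pm at or before Tariq starts 7:50pm → clear.
Noor: ends 5:30pm at or before Tariq starts 7:50pm → clear.
Rohan: ends 5:40pm at or before Tariq starts 7:50pm → clear.

Yes — the slot is free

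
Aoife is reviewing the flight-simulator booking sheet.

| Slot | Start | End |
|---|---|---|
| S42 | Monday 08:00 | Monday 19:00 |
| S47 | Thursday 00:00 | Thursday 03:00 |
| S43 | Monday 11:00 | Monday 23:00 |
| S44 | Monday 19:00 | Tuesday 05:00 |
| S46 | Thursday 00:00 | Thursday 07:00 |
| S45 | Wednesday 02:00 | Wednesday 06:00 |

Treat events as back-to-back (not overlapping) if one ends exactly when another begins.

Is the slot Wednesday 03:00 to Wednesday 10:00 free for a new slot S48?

S42: ends Monday 19:00 at or before S48 starts Wednesday 03:00 → clear.
S43: ends Monday 23:00 at or before S48 starts Wednesday 03:00 → clear.
S44: ends Tuesday 05:00 at or before S48 starts Wednesday 03:00 → clear.
S45: starts Wednesday 02:00 before S48 ends Wednesday 10:00, and ends Wednesday 06:00 after S48 starts Wednesday 03:00 → overlap.
S46: starts Thursday 00:00 at or after S48 ends Wednesday 10:00 → clear.
S47: starts Thursday 00:00 at or after S48 ends Wednesday 10:00 → clear.
S48 overlaps S45.

No — it overlaps S45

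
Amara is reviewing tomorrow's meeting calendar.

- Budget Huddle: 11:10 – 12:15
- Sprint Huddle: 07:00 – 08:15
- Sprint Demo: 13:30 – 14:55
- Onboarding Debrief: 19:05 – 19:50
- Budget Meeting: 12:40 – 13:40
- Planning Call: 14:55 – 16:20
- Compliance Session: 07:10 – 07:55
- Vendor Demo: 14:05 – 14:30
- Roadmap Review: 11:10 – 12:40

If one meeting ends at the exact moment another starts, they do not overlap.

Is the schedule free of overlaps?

Sorted by start: Sprint Huddle, Compliance Session, Budget Huddle, Roadmap Review, Budget Meeting, Sprint Demo, Vendor Demo, Planning Call, Onboarding Debrief.
Compliance Session starts before Sprint Huddle ends → Sprint Huddle and Compliance Session overlap.
That's a conflict, so the schedule is not conflict-free.

No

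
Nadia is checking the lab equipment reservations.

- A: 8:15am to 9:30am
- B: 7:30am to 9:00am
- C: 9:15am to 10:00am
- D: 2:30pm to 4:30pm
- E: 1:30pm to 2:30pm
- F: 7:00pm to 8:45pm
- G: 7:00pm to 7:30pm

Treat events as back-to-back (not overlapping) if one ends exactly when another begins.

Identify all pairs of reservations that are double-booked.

Two intervals overlap when each starts before the other ends.
Sorted by start: B, A, C, E, D, F, G.
A starts before B ends → B and A overlap.
C starts after B ends, so B has no further overlaps.
C starts before A ends → A and C overlap.
E starts after A ends, so A has no further overlaps.
E starts after C ends, so C has no further overlaps.
D starts exactly when E ends (back-to-back, no overlap), so E has no further overlaps.
F starts after D ends, so D has no further overlaps.
G starts before F ends → F and G overlap.

A & B, A & C, F & G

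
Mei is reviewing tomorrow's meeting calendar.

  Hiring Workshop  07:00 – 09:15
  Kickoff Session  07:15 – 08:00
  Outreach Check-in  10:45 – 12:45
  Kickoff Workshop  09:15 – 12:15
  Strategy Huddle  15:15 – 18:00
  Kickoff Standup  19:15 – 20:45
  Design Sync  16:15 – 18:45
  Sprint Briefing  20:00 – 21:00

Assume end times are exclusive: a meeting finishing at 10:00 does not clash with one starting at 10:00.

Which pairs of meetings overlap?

Sorted by start: Hiring Workshop, Kickoff Session, Kickoff Workshop, Outreach Check-in, Strategy Huddle, Design Sync, Kickoff Standup, Sprint Briefing.
Kickoff Session starts before Hiring Workshop ends → Hiring Workshop and Kickoff Session overlap.
Kickoff Workshop starts exactly when Hiring Workshop ends (back-to-back, no overlap); Hiring Workshop is clear from here.
Kickoff Workshop starts after Kickoff Session ends; Kickoff Session is clear from here.
Outreach Check-in starts before Kickoff Workshop ends → Kickoff Workshop and Outreach Check-in overlap.
Strategy Huddle starts after Kickoff Workshop ends; Kickoff Workshop is clear from here.
Strategy Huddle starts after Outreach Check-in ends; Outreach Check-in is clear from here.
Design Sync starts before Strategy Huddle ends → Strategy Huddle and Design Sync overlap.
Kickoff Standup starts after Strategy Huddle ends; Strategy Huddle is clear from here.
Kickoff Standup starts after Design Sync ends; Design Sync is clear from here.
Sprint Briefing starts before Kickoff Standup ends → Kickoff Standup and Sprint Briefing overlap.

Design Sync & Strategy Huddle, Hiring Workshop & Kickoff Session, Kickoff Standup & Sprint Briefing, Kickoff Workshop & Outreach Check-in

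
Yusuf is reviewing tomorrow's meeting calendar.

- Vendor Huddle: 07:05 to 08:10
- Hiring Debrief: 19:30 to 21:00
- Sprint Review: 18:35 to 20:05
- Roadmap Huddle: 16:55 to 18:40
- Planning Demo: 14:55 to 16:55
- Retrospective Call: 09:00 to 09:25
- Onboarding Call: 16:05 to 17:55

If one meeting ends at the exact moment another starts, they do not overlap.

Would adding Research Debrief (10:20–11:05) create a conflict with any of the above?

Vendor Huddle: ends 08:10 at or before Research Debrief starts 10:20 → clear.
Retrospective Call: ends 09:25 at or before Research Debrief starts 10:20 → clear.
Planning Demo: starts 14:55 at or after Research Debrief ends 11:05 → clear.
Onboarding Call: starts 16:05 at or after Research Debrief ends 11:05 → clear.
Roadmap Huddle: starts 16:55 at or after Research Debrief ends 11:05 → clear.
Sprint Review: starts 18:35 at or after Research Debrief ends 11:05 → clear.
Hiring Debrief: starts 19:30 at or after Research Debrief ends 11:05 → clear.

No — it doesn't clash with anything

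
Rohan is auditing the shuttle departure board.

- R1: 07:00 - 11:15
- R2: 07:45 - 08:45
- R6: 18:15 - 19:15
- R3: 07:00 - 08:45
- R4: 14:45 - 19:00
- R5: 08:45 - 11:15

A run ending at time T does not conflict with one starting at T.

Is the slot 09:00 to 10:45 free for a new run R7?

No — it overlaps R1, R5

R1: starts 07:00 before R7 ends 10:45, and ends 11:15 after R7 starts 09:00 → overlap.
R3: ends 08:45 at or before R7 starts 09:00 → clear.
R2: ends 08:45 at or before R7 starts 09:00 → clear.
R5: starts 08:45 before R7 ends 10:45, and ends 11:15 after R7 starts 09:00 → overlap.
R4: starts 14:45 at or after R7 ends 10:45 → clear.
R6: starts 18:15 at or after R7 ends 10:45 → clear.
R7 overlaps R1, R5.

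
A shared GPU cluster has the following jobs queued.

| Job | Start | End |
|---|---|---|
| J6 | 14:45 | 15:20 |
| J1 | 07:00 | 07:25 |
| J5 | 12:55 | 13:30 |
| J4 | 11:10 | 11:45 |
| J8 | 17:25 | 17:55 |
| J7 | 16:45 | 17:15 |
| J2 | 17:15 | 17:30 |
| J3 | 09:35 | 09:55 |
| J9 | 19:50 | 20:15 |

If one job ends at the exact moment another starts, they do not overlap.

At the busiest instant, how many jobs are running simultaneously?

Sort all start/end points and keep a running count:
07:00 start J1 → 1
07:25 end J1 → 0
09:35 start J3 → 1
09:55 end J3 → 0
11:10 start J4 → 1
11:45 end J4 → 0
12:55 start J5 → 1
13:30 end J5 → 0
14:45 start J6 → 1
15:20 end J6 → 0
16:45 start J7 → 1
17:15 end J7 → 0
17:15 start J2 → 1
17:25 start J8 → 2
17:30 end J2 → 1
17:55 end J8 → 0
19:50 start J9 → 1
20:15 end J9 → 0
Peak is 2, at 17:25 (J2, J8).

2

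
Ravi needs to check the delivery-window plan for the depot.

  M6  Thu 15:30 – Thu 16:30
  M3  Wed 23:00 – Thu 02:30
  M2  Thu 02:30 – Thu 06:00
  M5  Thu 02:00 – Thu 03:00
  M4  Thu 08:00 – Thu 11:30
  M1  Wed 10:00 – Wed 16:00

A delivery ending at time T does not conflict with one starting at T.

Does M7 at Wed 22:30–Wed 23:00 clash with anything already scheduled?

No — it doesn't clash with anything

M1: ends Wed 16:00 at or before M7 starts Wed 22:30 → clear.
M3: starts Wed 23:00 at or after M7 ends Wed 23:00 → clear.
M5: starts Thu 02:00 at or after M7 ends Wed 23:00 → clear.
M2: starts Thu 02:30 at or after M7 ends Wed 23:00 → clear.
M4: starts Thu 08:00 at or after M7 ends Wed 23:00 → clear.
M6: starts Thu 15:30 at or after M7 ends Wed 23:00 → clear.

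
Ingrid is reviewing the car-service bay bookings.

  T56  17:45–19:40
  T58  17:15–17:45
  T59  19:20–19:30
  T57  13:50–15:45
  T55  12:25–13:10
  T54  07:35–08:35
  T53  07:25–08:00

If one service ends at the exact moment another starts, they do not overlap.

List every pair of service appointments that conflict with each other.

Two intervals overlap when each starts before the other ends.
Sorted by start: T53, T54, T55, T57, T58, T56, T59.
T54 starts before T53 ends → T53 and T54 overlap.
T55 starts after T53 ends, so nothing later overlaps T53 either.
T55 starts after T54 ends, so nothing later overlaps T54 either.
T57 starts after T55 ends, so nothing later overlaps T55 either.
T58 starts after T57 ends, so nothing later overlaps T57 either.
T56 starts exactly when T58 ends (back-to-back, no overlap), so nothing later overlaps T58 either.
T59 starts before T56 ends → T56 and T59 overlap.

T53 & T54, T56 & T59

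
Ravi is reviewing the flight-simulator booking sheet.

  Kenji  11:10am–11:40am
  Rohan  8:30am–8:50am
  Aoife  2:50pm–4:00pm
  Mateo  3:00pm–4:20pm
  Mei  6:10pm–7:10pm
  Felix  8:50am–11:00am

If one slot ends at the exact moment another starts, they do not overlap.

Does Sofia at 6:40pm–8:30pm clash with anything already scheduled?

Yes — it overlaps Mei

Rohan: ends 8:50am at or before Sofia starts 6:40pm → clear.
Felix: ends 11:00am at or before Sofia starts 6:40pm → clear.
Kenji: ends 11:40am at or before Sofia starts 6:40pm → clear.
Aoife: ends 4:00pm at or before Sofia starts 6:40pm → clear.
Mateo: ends 4:20pm at or before Sofia starts 6:40pm → clear.
Mei: starts 6:10pm before Sofia ends 8:30pm, and ends 7:10pm after Sofia starts 6:40pm → overlap.
Sofia overlaps Mei.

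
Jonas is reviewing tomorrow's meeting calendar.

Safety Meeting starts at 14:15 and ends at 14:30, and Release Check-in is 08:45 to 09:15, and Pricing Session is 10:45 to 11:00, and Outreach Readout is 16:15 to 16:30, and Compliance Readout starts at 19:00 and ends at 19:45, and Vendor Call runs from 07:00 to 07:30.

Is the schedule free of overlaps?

Yes

Two intervals overlap when each starts before the other ends.
Sorted by start: Vendor Call, Release Check-in, Pricing Session, Safety Meeting, Outreach Readout, Compliance Readout.
Release Check-in starts after Vendor Call ends, so Vendor Call has no further overlaps.
Pricing Session starts after Release Check-in ends, so Release Check-in has no further overlaps.
Safety Meeting starts after Pricing Session ends, so Pricing Session has no further overlaps.
Outreach Readout starts after Safety Meeting ends, so Safety Meeting has no further overlaps.
Compliance Readout starts after Outreach Readout ends.
Every pair is clear; the schedule has no overlaps.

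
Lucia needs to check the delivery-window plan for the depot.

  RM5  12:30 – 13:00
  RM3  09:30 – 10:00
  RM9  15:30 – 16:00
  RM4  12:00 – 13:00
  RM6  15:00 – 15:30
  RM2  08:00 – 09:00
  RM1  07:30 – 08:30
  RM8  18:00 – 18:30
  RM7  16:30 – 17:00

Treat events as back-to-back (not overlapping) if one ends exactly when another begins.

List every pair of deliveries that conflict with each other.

Two intervals overlap when each starts before the other ends.
Sorted by start: RM1, RM2, RM3, RM4, RM5, RM6, RM9, RM7, RM8.
RM2 starts before RM1 ends → RM1 and RM2 overlap.
RM3 starts after RM1 ends, so nothing later overlaps RM1 either.
RM3 starts after RM2 ends, so nothing later overlaps RM2 either.
RM4 starts after RM3 ends, so nothing later overlaps RM3 either.
RM5 starts before RM4 ends → RM4 and RM5 overlap.
RM6 starts after RM4 ends, so nothing later overlaps RM4 either.
RM6 starts after RM5 ends, so nothing later overlaps RM5 either.
RM9 starts exactly when RM6 ends (back-to-back, no overlap), so nothing later overlaps RM6 either.
RM7 starts after RM9 ends, so nothing later overlaps RM9 either.
RM8 starts after RM7 ends.

RM1 & RM2, RM4 & RM5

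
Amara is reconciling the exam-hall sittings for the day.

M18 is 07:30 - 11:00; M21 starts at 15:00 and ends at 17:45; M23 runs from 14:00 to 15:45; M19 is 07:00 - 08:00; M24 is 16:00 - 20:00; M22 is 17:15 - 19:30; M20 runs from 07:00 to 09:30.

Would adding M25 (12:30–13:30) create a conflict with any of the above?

No — it doesn't clash with anything

M19: ends 08:00 at or before M25 starts 12:30 → clear.
M20: ends 09:30 at or before M25 starts 12:30 → clear.
M18: ends 11:00 at or before M25 starts 12:30 → clear.
M23: starts 14:00 at or after M25 ends 13:30 → clear.
M21: starts 15:00 at or after M25 ends 13:30 → clear.
M24: starts 16:00 at or after M25 ends 13:30 → clear.
M22: starts 17:15 at or after M25 ends 13:30 → clear.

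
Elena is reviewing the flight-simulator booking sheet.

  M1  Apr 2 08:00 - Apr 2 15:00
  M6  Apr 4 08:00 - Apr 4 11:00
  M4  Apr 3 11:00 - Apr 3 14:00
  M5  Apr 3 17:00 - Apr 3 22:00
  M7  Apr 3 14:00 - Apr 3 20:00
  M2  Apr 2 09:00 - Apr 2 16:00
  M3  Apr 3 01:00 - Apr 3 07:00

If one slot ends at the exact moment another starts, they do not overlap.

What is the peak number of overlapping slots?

2

Walk through starts and ends in time order (an end at T is processed before a start at T):
Apr 2 08:00 start M1 → 1
Apr 2 09:00 start M2 → 2
Apr 2 15:00 end M1 → 1
Apr 2 16:00 end M2 → 0
Apr 3 01:00 start M3 → 1
Apr 3 07:00 end M3 → 0
Apr 3 11:00 start M4 → 1
Apr 3 14:00 end M4 → 0
Apr 3 14:00 start M7 → 1
Apr 3 17:00 start M5 → 2
Apr 3 20:00 end M7 → 1
Apr 3 22:00 end M5 → 0
Apr 4 08:00 start M6 → 1
Apr 4 11:00 end M6 → 0
Peak is 2, at Apr 2 09:00 (M1, M2).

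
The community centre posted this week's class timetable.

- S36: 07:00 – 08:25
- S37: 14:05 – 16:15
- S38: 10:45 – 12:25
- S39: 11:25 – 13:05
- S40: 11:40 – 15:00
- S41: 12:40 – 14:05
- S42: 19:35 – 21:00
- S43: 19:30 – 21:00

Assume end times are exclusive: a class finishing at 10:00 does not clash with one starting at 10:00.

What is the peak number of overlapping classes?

3

Sort all start/end points and keep a running count:
07:00 start S36 → 1
08:25 end S36 → 0
10:45 start S38 → 1
11:25 start S39 → 2
11:40 start S40 → 3
12:25 end S38 → 2
12:40 start S41 → 3
13:05 end S39 → 2
14:05 end S41 → 1
14:05 start S37 → 2
15:00 end S40 → 1
16:15 end S37 → 0
19:30 start S43 → 1
19:35 start S42 → 2
21:00 end S42 → 1
21:00 end S43 → 0
Peak is 3, at 11:40 (S38, S39, S40).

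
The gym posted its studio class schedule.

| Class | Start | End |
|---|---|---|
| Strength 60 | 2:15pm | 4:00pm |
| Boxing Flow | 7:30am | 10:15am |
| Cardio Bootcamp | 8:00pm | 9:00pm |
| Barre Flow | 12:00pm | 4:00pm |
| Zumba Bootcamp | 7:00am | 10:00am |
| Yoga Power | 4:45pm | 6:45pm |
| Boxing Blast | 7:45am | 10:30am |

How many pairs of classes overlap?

Sorted by start: Zumba Bootcamp, Boxing Flow, Boxing Blast, Barre Flow, Strength 60, Yoga Power, Cardio Bootcamp.
Boxing Flow starts before Zumba Bootcamp ends → Zumba Bootcamp and Boxing Flow overlap.
Boxing Blast starts before Zumba Bootcamp ends → Zumba Bootcamp and Boxing Blast overlap.
Barre Flow starts after Zumba Bootcamp ends, so Zumba Bootcamp has no further overlaps.
Boxing Blast starts before Boxing Flow ends → Boxing Flow and Boxing Blast overlap.
Barre Flow starts after Boxing Flow ends, so Boxing Flow has no further overlaps.
Barre Flow starts after Boxing Blast ends, so Boxing Blast has no further overlaps.
Strength 60 starts before Barre Flow ends → Barre Flow and Strength 60 overlap.
Yoga Power starts after Barre Flow ends, so Barre Flow has no further overlaps.
Yoga Power starts after Strength 60 ends, so Strength 60 has no further overlaps.
Cardio Bootcamp starts after Yoga Power ends.
Overlapping pairs: Barre Flow & Strength 60, Boxing Blast & Boxing Flow, Boxing Blast & Zumba Bootcamp, Boxing Flow & Zumba Bootcamp — 4 in total.

4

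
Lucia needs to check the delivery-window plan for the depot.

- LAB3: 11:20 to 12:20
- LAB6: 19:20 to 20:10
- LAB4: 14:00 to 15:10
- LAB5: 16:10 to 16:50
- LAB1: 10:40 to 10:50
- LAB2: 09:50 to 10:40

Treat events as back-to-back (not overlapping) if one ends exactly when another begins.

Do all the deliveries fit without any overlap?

Sorted by start: LAB2, LAB1, LAB3, LAB4, LAB5, LAB6.
LAB1 starts exactly when LAB2 ends (back-to-back, no overlap), so nothing later overlaps LAB2 either.
LAB3 starts after LAB1 ends, so nothing later overlaps LAB1 either.
LAB4 starts after LAB3 ends, so nothing later overlaps LAB3 either.
LAB5 starts after LAB4 ends, so nothing later overlaps LAB4 either.
LAB6 starts after LAB5 ends.
Every pair is clear; the schedule has no overlaps.

Yes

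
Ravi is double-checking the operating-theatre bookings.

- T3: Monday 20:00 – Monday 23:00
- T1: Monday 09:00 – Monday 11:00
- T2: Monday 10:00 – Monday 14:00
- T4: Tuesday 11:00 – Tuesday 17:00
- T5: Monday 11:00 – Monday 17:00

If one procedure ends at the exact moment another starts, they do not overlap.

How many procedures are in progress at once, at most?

2

Sort all start/end points and keep a running count:
Monday 09:00 start T1 → 1
Monday 10:00 start T2 → 2
Monday 11:00 end T1 → 1
Monday 11:00 start T5 → 2
Monday 14:00 end T2 → 1
Monday 17:00 end T5 → 0
Monday 20:00 start T3 → 1
Monday 23:00 end T3 → 0
Tuesday 11:00 start T4 → 1
Tuesday 17:00 end T4 → 0
Peak is 2, at Monday 10:00 (T1, T2).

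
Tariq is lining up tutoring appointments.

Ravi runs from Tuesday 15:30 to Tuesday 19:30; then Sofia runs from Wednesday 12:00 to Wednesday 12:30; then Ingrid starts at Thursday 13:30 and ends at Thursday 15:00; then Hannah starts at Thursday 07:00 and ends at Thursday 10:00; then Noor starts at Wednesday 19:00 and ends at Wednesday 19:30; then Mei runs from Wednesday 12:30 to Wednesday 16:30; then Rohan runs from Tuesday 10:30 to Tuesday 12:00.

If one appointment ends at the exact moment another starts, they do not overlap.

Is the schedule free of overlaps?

Sorted by start: Rohan, Ravi, Sofia, Mei, Noor, Hannah, Ingrid.
Ravi starts after Rohan ends; Rohan is clear from here.
Sofia starts after Ravi ends; Ravi is clear from here.
Mei starts exactly when Sofia ends (back-to-back, no overlap); Sofia is clear from here.
Noor starts after Mei ends; Mei is clear from here.
Hannah starts after Noor ends; Noor is clear from here.
Ingrid starts after Hannah ends.
Every pair is clear; the schedule has no overlaps.

Yes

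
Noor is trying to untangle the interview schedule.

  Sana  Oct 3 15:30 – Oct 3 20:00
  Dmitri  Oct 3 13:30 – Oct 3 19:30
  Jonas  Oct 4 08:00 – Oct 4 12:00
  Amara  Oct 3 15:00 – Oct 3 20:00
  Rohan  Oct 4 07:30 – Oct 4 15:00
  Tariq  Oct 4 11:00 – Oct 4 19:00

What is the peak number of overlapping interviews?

Sweep the timeline, counting +1 at each start and −1 at each end (ends before starts at a tie):
Oct 3 13:30 start Dmitri → 1
Oct 3 15:00 start Amara → 2
Oct 3 15:30 start Sana → 3
Oct 3 19:30 end Dmitri → 2
Oct 3 20:00 end Amara → 1
Oct 3 20:00 end Sana → 0
Oct 4 07:30 start Rohan → 1
Oct 4 08:00 start Jonas → 2
Oct 4 11:00 start Tariq → 3
Oct 4 12:00 end Jonas → 2
Oct 4 15:00 end Rohan → 1
Oct 4 19:00 end Tariq → 0
Peak is 3, at Oct 3 15:30 (Amara, Dmitri, Sana).

3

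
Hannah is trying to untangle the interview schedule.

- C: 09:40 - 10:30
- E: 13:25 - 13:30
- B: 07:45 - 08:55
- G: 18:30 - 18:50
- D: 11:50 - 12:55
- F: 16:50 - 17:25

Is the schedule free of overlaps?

Two intervals overlap when each starts before the other ends.
Sorted by start: B, C, D, E, F, G.
C starts after B ends, so B has no further overlaps.
D starts after C ends, so C has no further overlaps.
E starts after D ends, so D has no further overlaps.
F starts after E ends, so E has no further overlaps.
G starts after F ends.
Every pair is clear; the schedule has no overlaps.

Yes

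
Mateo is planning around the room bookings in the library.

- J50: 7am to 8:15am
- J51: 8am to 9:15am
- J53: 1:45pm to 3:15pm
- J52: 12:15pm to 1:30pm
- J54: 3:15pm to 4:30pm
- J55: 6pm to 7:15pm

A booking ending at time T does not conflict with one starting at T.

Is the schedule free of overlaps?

Sorted by start: J50, J51, J52, J53, J54, J55.
J51 starts before J50 ends → J50 and J51 overlap.
That's a conflict, so the schedule is not conflict-free.

No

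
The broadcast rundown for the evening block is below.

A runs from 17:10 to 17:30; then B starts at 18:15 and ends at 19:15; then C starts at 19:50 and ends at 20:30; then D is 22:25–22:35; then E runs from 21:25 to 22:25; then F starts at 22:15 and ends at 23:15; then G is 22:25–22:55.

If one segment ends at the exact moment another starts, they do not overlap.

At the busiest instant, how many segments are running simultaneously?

3

Sort all start/end points and keep a running count:
17:10 start A → 1
17:30 end A → 0
18:15 start B → 1
19:15 end B → 0
19:50 start C → 1
20:30 end C → 0
21:25 start E → 1
22:15 start F → 2
22:25 end E → 1
22:25 start D → 2
22:25 start G → 3
22:35 end D → 2
22:55 end G → 1
23:15 end F → 0
Peak is 3, at 22:25 (D, F, G).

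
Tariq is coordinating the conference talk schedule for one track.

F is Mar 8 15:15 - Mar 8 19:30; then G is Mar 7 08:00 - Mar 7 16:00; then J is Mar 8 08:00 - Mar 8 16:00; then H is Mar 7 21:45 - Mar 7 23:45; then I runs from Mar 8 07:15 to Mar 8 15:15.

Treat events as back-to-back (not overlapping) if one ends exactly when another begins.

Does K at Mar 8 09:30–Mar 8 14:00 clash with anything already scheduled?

G: ends Mar 7 16:00 at or before K starts Mar 8 09:30 → clear.
H: ends Mar 7 23:45 at or before K starts Mar 8 09:30 → clear.
I: starts Mar 8 07:15 before K ends Mar 8 14:00, and ends Mar 8 15:15 after K starts Mar 8 09:30 → overlap.
J: starts Mar 8 08:00 before K ends Mar 8 14:00, and ends Mar 8 16:00 after K starts Mar 8 09:30 → overlap.
F: starts Mar 8 15:15 at or after K ends Mar 8 14:00 → clear.
K overlaps I, J.

Yes — it overlaps I, J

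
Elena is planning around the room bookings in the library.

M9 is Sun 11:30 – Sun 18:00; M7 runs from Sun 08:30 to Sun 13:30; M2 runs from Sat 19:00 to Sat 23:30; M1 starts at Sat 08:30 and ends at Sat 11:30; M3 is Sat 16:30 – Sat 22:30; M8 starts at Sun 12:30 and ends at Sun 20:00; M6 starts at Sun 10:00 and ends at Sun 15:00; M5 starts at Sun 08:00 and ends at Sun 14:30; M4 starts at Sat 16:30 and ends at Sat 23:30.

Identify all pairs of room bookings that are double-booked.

M2 & M3, M2 & M4, M3 & M4, M5 & M6, M5 & M7, M5 & M8, M5 & M9, M6 & M7, M6 & M8, M6 & M9, M7 & M8, M7 & M9, M8 & M9

Sorted by start: M1, M3, M4, M2, M5, M7, M6, M9, M8.
M3 starts after M1 ends; M1 is clear from here.
M4 starts before M3 ends → M3 and M4 overlap.
M2 starts before M3 ends → M3 and M2 overlap.
M5 starts after M3 ends; M3 is clear from here.
M2 starts before M4 ends → M4 and M2 overlap.
M5 starts after M4 ends; M4 is clear from here.
M5 starts after M2 ends; M2 is clear from here.
M7 starts before M5 ends → M5 and M7 overlap.
M6 starts before M5 ends → M5 and M6 overlap.
M9 starts before M5 ends → M5 and M9 overlap.
M8 starts before M5 ends → M5 and M8 overlap.
M6 starts before M7 ends → M7 and M6 overlap.
M9 starts before M7 ends → M7 and M9 overlap.
M8 starts before M7 ends → M7 and M8 overlap.
M9 starts before M6 ends → M6 and M9 overlap.
M8 starts before M6 ends → M6 and M8 overlap.
M8 starts before M9 ends → M9 and M8 overlap.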